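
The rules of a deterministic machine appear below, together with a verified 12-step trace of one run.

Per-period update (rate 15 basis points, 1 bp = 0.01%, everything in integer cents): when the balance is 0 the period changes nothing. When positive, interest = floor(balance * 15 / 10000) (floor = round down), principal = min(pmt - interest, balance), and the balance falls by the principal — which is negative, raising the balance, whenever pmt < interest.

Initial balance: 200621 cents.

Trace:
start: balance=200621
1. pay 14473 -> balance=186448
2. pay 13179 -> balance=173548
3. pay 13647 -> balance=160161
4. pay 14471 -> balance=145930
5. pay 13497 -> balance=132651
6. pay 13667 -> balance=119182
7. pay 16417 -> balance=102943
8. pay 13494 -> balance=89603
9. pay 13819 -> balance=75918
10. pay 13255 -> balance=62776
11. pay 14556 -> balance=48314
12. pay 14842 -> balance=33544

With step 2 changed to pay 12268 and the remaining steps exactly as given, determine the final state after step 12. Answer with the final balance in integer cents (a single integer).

(re-executing from step 2 with the substitution; state before step 2: balance=186448)
2. pay 12268 -> balance=174459
3. pay 13647 -> balance=161073
4. pay 14471 -> balance=146843
5. pay 13497 -> balance=133566
6. pay 13667 -> balance=120099
7. pay 16417 -> balance=103862
8. pay 13494 -> balance=90523
9. pay 13819 -> balance=76839
10. pay 13255 -> balance=63699
11. pay 14556 -> balance=49238
12. pay 14842 -> balance=34469

34469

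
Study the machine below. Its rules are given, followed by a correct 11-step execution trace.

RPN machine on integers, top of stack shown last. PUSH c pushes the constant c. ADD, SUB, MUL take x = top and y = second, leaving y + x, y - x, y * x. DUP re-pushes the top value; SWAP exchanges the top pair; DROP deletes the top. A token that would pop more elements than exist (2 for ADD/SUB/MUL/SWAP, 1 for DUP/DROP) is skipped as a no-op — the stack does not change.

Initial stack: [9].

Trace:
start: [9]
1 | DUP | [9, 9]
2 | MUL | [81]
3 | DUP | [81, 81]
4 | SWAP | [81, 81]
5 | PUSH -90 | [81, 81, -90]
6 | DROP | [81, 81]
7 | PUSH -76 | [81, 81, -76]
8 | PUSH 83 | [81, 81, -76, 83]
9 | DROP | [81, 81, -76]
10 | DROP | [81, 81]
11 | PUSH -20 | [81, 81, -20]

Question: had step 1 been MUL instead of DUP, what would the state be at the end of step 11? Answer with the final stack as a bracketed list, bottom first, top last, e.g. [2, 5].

(re-executing from step 1 with the substitution; state before step 1: [9])
1 | MUL | [9]
2 | MUL | [9]
3 | DUP | [9, 9]
4 | SWAP | [9, 9]
5 | PUSH -90 | [9, 9, -90]
6 | DROP | [9, 9]
7 | PUSH -76 | [9, 9, -76]
8 | PUSH 83 | [9, 9, -76, 83]
9 | DROP | [9, 9, -76]
10 | DROP | [9, 9]
11 | PUSH -20 | [9, 9, -20]

[9, 9, -20]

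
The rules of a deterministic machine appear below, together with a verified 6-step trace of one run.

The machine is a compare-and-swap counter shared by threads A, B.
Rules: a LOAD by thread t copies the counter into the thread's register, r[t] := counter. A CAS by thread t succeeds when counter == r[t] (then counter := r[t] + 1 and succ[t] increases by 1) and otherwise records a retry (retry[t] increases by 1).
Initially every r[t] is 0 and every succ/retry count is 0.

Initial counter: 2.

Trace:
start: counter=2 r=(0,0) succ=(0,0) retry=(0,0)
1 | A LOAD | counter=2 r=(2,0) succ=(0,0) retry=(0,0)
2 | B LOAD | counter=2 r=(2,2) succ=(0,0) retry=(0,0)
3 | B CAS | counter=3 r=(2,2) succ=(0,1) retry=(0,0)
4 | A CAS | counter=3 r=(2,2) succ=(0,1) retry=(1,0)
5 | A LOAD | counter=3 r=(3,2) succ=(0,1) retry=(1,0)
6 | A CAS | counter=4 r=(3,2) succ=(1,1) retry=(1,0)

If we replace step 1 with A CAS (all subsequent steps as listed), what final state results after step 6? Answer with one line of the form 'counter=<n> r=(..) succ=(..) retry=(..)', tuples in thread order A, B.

counter=4 r=(3,2) succ=(1,1) retry=(2,0)

(re-executing from step 1 with the substitution; state before step 1: counter=2 r=(0,0) succ=(0,0) retry=(0,0))
1 | A CAS | counter=2 r=(0,0) succ=(0,0) retry=(1,0)
2 | B LOAD | counter=2 r=(0,2) succ=(0,0) retry=(1,0)
3 | B CAS | counter=3 r=(0,2) succ=(0,1) retry=(1,0)
4 | A CAS | counter=3 r=(0,2) succ=(0,1) retry=(2,0)
5 | A LOAD | counter=3 r=(3,2) succ=(0,1) retry=(2,0)
6 | A CAS | counter=4 r=(3,2) succ=(1,1) retry=(2,0)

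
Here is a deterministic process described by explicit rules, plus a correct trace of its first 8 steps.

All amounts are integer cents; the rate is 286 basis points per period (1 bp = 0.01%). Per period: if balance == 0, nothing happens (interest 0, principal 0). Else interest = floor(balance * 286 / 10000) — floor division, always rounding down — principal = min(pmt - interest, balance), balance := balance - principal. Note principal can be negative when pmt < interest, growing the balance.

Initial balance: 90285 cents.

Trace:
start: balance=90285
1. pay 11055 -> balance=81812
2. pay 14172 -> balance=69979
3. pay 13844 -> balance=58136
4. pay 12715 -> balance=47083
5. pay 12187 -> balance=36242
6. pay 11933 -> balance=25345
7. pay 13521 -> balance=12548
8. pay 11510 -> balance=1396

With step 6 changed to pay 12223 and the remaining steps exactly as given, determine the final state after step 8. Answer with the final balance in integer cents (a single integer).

(re-executing from step 6 with the substitution; state before step 6: balance=36242)
6. pay 12223 -> balance=25055
7. pay 13521 -> balance=12250
8. pay 11510 -> balance=1090

1090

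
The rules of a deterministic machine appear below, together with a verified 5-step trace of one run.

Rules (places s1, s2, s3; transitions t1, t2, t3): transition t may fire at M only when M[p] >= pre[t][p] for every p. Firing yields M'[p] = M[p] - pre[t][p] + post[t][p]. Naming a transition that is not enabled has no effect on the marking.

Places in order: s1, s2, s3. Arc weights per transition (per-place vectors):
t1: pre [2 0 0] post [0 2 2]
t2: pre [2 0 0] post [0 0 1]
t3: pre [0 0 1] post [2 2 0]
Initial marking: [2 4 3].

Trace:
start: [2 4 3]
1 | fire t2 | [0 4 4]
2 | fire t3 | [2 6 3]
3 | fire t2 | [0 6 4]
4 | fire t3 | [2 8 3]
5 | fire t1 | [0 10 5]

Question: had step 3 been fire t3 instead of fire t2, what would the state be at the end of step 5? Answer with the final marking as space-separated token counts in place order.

(re-executing from step 3 with the substitution; state before step 3: [2 6 3])
3 | fire t3 | [4 8 2]
4 | fire t3 | [6 10 1]
5 | fire t1 | [4 12 3]

4 12 3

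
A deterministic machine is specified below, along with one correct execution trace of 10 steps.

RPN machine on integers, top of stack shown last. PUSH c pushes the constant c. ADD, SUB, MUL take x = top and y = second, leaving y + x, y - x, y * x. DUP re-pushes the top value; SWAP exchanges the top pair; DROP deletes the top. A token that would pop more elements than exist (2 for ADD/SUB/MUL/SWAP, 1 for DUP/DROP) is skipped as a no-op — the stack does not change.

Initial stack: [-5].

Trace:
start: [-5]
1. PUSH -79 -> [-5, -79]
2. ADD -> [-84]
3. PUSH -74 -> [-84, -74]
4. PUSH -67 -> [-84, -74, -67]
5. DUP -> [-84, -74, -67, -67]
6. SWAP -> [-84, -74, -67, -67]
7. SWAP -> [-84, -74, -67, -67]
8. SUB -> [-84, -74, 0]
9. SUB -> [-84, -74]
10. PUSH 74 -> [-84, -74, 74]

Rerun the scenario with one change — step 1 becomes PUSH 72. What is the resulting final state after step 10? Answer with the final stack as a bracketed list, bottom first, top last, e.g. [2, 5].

[67, -74, 74]

(re-executing from step 1 with the substitution; state before step 1: [-5])
1. PUSH 72 -> [-5, 72]
2. ADD -> [67]
3. PUSH -74 -> [67, -74]
4. PUSH -67 -> [67, -74, -67]
5. DUP -> [67, -74, -67, -67]
6. SWAP -> [67, -74, -67, -67]
7. SWAP -> [67, -74, -67, -67]
8. SUB -> [67, -74, 0]
9. SUB -> [67, -74]
10. PUSH 74 -> [67, -74, 74]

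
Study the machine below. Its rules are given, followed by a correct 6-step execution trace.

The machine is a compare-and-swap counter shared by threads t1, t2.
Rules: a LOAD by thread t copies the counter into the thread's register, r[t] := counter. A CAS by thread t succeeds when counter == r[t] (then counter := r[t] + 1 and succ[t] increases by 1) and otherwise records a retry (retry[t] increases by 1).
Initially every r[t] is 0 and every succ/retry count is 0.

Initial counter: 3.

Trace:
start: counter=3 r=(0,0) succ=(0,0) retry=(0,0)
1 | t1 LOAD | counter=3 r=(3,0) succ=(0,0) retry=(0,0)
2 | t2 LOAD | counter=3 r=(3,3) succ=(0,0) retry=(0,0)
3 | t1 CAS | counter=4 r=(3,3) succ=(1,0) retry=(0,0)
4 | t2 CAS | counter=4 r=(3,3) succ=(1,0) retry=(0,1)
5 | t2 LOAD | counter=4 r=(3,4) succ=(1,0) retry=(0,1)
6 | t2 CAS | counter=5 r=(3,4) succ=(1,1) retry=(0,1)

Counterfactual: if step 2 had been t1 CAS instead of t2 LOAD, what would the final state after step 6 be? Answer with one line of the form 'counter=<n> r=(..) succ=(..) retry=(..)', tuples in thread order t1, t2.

counter=5 r=(3,4) succ=(1,1) retry=(1,1)

(re-executing from step 2 with the substitution; state before step 2: counter=3 r=(3,0) succ=(0,0) retry=(0,0))
2 | t1 CAS | counter=4 r=(3,0) succ=(1,0) retry=(0,0)
3 | t1 CAS | counter=4 r=(3,0) succ=(1,0) retry=(1,0)
4 | t2 CAS | counter=4 r=(3,0) succ=(1,0) retry=(1,1)
5 | t2 LOAD | counter=4 r=(3,4) succ=(1,0) retry=(1,1)
6 | t2 CAS | counter=5 r=(3,4) succ=(1,1) retry=(1,1)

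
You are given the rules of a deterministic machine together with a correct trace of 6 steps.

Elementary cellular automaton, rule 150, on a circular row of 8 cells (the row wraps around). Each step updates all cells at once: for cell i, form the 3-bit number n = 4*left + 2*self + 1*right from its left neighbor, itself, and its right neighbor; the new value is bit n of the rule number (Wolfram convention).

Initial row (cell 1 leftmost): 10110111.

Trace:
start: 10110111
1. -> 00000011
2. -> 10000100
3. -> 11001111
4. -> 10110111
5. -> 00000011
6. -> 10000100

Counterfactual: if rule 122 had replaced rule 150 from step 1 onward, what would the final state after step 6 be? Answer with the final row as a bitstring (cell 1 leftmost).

(re-executing steps 1..6 under rule 122; state before step 1: 10110111)
1. -> 11111100
2. -> 10000111
3. -> 11001100
4. -> 11111111
5. -> 00000000
6. -> 00000000

00000000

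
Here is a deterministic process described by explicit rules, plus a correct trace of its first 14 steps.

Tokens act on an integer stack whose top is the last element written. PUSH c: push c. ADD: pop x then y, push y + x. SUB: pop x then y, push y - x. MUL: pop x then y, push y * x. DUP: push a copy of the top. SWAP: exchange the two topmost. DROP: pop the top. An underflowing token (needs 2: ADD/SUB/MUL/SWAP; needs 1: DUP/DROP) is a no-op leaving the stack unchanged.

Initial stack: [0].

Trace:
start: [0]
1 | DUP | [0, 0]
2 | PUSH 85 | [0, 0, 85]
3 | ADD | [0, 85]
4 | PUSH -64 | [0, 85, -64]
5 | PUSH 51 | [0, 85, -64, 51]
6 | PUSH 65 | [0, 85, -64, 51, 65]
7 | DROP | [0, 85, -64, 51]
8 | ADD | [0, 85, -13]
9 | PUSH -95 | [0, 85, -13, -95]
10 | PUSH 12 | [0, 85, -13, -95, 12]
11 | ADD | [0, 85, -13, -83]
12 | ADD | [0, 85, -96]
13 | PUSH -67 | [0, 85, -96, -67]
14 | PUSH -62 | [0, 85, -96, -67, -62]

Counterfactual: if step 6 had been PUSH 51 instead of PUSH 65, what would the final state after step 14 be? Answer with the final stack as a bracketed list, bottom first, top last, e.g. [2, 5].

[0, 85, -96, -67, -62]

(re-executing from step 6 with the substitution; state before step 6: [0, 85, -64, 51])
6 | PUSH 51 | [0, 85, -64, 51, 51]
7 | DROP | [0, 85, -64, 51]
8 | ADD | [0, 85, -13]
9 | PUSH -95 | [0, 85, -13, -95]
10 | PUSH 12 | [0, 85, -13, -95, 12]
11 | ADD | [0, 85, -13, -83]
12 | ADD | [0, 85, -96]
13 | PUSH -67 | [0, 85, -96, -67]
14 | PUSH -62 | [0, 85, -96, -67, -62]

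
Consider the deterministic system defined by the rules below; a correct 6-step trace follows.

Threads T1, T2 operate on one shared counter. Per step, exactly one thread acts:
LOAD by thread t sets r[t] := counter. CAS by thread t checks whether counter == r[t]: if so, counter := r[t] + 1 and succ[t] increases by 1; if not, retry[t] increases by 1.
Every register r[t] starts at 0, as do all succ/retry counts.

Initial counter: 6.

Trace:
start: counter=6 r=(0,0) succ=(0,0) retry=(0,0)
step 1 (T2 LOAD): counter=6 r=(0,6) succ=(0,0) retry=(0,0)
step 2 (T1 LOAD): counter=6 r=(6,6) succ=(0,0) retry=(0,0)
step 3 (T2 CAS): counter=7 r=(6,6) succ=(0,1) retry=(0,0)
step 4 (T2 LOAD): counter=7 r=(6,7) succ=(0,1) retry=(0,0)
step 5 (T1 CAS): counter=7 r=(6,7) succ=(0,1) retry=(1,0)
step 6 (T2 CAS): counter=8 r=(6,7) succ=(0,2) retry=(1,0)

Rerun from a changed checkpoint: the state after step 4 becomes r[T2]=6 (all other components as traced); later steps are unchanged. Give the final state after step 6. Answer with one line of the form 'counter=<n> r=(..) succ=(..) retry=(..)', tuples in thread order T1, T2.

counter=7 r=(6,6) succ=(0,1) retry=(1,1)

state after step 4 := counter=7 r=(6,6) succ=(0,1) retry=(0,0)
step 5 (T1 CAS): counter=7 r=(6,6) succ=(0,1) retry=(1,0)
step 6 (T2 CAS): counter=7 r=(6,6) succ=(0,1) retry=(1,1)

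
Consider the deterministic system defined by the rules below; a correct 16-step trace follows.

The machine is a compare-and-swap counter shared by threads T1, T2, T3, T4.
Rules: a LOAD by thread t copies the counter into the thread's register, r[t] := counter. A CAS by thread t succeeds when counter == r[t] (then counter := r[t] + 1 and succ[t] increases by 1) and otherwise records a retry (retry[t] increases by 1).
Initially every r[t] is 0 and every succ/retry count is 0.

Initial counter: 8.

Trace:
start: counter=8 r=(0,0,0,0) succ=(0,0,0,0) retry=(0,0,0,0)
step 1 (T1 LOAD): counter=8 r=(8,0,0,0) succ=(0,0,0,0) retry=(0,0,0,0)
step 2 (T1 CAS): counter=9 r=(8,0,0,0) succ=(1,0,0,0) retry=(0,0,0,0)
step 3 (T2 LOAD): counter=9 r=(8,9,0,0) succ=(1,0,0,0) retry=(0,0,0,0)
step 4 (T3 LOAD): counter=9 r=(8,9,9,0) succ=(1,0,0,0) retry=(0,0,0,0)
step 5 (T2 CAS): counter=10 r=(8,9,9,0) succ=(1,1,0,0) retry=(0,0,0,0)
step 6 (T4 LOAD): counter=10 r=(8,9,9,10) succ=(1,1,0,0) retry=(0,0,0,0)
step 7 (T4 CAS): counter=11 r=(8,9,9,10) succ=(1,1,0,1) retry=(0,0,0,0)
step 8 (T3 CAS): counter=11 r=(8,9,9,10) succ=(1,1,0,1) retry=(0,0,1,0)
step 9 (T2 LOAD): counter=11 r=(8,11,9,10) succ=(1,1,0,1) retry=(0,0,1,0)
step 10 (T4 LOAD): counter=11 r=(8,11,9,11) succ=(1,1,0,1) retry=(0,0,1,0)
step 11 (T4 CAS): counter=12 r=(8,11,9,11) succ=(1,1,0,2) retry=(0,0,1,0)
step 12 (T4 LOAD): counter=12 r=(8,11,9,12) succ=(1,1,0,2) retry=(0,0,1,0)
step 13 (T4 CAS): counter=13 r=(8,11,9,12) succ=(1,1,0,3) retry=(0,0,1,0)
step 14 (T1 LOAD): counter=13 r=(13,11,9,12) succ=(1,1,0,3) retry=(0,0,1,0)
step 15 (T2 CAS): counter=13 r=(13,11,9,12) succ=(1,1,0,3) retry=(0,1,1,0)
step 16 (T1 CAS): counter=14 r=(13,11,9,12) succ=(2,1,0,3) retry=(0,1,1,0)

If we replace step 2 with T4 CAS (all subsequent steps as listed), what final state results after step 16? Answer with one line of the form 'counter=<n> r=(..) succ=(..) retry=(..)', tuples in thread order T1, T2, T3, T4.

counter=13 r=(12,10,8,11) succ=(1,1,0,3) retry=(0,1,1,1)

(re-executing from step 2 with the substitution; state before step 2: counter=8 r=(8,0,0,0) succ=(0,0,0,0) retry=(0,0,0,0))
step 2 (T4 CAS): counter=8 r=(8,0,0,0) succ=(0,0,0,0) retry=(0,0,0,1)
step 3 (T2 LOAD): counter=8 r=(8,8,0,0) succ=(0,0,0,0) retry=(0,0,0,1)
step 4 (T3 LOAD): counter=8 r=(8,8,8,0) succ=(0,0,0,0) retry=(0,0,0,1)
step 5 (T2 CAS): counter=9 r=(8,8,8,0) succ=(0,1,0,0) retry=(0,0,0,1)
step 6 (T4 LOAD): counter=9 r=(8,8,8,9) succ=(0,1,0,0) retry=(0,0,0,1)
step 7 (T4 CAS): counter=10 r=(8,8,8,9) succ=(0,1,0,1) retry=(0,0,0,1)
step 8 (T3 CAS): counter=10 r=(8,8,8,9) succ=(0,1,0,1) retry=(0,0,1,1)
step 9 (T2 LOAD): counter=10 r=(8,10,8,9) succ=(0,1,0,1) retry=(0,0,1,1)
step 10 (T4 LOAD): counter=10 r=(8,10,8,10) succ=(0,1,0,1) retry=(0,0,1,1)
step 11 (T4 CAS): counter=11 r=(8,10,8,10) succ=(0,1,0,2) retry=(0,0,1,1)
step 12 (T4 LOAD): counter=11 r=(8,10,8,11) succ=(0,1,0,2) retry=(0,0,1,1)
step 13 (T4 CAS): counter=12 r=(8,10,8,11) succ=(0,1,0,3) retry=(0,0,1,1)
step 14 (T1 LOAD): counter=12 r=(12,10,8,11) succ=(0,1,0,3) retry=(0,0,1,1)
step 15 (T2 CAS): counter=12 r=(12,10,8,11) succ=(0,1,0,3) retry=(0,1,1,1)
step 16 (T1 CAS): counter=13 r=(12,10,8,11) succ=(1,1,0,3) retry=(0,1,1,1)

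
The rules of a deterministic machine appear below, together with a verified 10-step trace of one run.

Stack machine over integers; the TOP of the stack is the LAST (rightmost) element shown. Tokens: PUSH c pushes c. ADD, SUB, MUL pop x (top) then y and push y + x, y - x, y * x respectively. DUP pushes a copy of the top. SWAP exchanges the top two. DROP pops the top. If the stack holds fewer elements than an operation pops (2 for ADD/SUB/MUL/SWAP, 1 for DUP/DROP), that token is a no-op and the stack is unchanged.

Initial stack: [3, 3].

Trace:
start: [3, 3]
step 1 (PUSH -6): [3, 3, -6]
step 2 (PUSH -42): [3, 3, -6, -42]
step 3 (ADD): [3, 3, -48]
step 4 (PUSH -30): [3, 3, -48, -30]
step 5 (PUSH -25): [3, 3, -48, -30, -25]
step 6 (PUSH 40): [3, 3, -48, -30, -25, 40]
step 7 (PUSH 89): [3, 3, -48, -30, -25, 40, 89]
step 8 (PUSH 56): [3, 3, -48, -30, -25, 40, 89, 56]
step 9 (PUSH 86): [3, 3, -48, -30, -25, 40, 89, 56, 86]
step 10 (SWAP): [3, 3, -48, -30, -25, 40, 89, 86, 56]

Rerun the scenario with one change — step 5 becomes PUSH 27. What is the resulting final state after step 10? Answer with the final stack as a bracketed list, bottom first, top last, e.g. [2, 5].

[3, 3, -48, -30, 27, 40, 89, 86, 56]

(re-executing from step 5 with the substitution; state before step 5: [3, 3, -48, -30])
step 5 (PUSH 27): [3, 3, -48, -30, 27]
step 6 (PUSH 40): [3, 3, -48, -30, 27, 40]
step 7 (PUSH 89): [3, 3, -48, -30, 27, 40, 89]
step 8 (PUSH 56): [3, 3, -48, -30, 27, 40, 89, 56]
step 9 (PUSH 86): [3, 3, -48, -30, 27, 40, 89, 56, 86]
step 10 (SWAP): [3, 3, -48, -30, 27, 40, 89, 86, 56]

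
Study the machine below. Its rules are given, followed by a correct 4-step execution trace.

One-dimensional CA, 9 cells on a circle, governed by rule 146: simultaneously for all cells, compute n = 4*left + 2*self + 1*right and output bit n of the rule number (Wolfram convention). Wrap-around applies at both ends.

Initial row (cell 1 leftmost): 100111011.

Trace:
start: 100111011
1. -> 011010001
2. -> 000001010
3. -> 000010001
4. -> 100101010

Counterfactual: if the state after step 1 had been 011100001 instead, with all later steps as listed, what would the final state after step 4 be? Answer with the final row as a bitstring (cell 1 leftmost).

001010000

state after step 1 := 011100001
2. -> 001010010
3. -> 010001101
4. -> 001010000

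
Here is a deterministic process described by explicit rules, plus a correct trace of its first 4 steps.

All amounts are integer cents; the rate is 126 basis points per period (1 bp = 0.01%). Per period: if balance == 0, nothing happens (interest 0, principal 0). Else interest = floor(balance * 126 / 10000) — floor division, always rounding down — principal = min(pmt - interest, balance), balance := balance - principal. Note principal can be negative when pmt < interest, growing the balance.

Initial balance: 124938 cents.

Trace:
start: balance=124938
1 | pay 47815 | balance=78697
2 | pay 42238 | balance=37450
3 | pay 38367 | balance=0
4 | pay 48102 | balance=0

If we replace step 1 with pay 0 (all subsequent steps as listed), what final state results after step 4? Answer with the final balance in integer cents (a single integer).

(re-executing from step 1 with the substitution; state before step 1: balance=124938)
1 | pay 0 | balance=126512
2 | pay 42238 | balance=85868
3 | pay 38367 | balance=48582
4 | pay 48102 | balance=1092

1092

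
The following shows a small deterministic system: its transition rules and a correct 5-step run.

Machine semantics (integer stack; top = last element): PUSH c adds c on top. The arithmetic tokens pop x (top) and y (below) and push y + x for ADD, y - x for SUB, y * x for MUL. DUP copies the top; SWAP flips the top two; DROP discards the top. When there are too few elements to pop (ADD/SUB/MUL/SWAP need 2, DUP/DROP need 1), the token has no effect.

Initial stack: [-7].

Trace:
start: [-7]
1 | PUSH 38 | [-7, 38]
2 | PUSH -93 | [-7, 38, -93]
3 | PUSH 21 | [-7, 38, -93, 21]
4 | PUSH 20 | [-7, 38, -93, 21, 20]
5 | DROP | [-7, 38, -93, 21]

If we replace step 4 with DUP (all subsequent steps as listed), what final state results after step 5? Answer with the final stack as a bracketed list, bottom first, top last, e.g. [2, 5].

[-7, 38, -93, 21]

(re-executing from step 4 with the substitution; state before step 4: [-7, 38, -93, 21])
4 | DUP | [-7, 38, -93, 21, 21]
5 | DROP | [-7, 38, -93, 21]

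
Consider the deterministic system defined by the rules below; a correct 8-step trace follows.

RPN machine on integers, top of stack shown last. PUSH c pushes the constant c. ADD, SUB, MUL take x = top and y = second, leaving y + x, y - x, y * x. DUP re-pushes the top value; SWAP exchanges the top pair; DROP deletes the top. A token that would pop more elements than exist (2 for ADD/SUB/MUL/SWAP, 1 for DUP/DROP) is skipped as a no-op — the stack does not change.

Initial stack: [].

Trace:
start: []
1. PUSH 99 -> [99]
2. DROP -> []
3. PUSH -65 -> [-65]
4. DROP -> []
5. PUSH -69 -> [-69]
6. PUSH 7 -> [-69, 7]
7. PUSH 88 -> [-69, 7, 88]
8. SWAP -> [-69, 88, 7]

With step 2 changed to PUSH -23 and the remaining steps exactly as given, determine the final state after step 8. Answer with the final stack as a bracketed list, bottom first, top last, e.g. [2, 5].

(re-executing from step 2 with the substitution; state before step 2: [99])
2. PUSH -23 -> [99, -23]
3. PUSH -65 -> [99, -23, -65]
4. DROP -> [99, -23]
5. PUSH -69 -> [99, -23, -69]
6. PUSH 7 -> [99, -23, -69, 7]
7. PUSH 88 -> [99, -23, -69, 7, 88]
8. SWAP -> [99, -23, -69, 88, 7]

[99, -23, -69, 88, 7]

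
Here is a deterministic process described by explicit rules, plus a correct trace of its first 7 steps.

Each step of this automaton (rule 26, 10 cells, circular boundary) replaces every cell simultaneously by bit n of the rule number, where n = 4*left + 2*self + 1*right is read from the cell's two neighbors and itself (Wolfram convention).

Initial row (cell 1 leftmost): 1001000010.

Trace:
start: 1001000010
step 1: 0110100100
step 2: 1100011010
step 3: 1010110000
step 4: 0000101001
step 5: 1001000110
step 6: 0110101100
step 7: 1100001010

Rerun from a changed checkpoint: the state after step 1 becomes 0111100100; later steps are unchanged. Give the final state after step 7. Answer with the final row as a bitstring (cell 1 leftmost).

state after step 1 := 0111100100
step 2: 1100011010
step 3: 1010110000
step 4: 0000101001
step 5: 1001000110
step 6: 0110101100
step 7: 1100001010

1100001010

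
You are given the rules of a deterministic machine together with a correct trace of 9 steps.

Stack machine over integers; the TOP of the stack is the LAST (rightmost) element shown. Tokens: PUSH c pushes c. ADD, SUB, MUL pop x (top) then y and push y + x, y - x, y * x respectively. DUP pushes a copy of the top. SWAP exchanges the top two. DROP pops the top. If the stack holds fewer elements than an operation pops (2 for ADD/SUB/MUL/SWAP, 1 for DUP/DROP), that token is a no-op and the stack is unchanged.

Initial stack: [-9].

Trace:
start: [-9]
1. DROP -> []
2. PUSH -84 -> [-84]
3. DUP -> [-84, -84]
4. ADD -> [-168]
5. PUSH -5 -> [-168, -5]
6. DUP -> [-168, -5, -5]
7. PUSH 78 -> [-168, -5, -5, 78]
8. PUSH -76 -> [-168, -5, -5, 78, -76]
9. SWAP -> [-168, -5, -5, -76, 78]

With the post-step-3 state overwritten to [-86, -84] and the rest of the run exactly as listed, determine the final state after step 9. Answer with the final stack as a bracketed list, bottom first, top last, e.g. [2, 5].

state after step 3 := [-86, -84]
4. ADD -> [-170]
5. PUSH -5 -> [-170, -5]
6. DUP -> [-170, -5, -5]
7. PUSH 78 -> [-170, -5, -5, 78]
8. PUSH -76 -> [-170, -5, -5, 78, -76]
9. SWAP -> [-170, -5, -5, -76, 78]

[-170, -5, -5, -76, 78]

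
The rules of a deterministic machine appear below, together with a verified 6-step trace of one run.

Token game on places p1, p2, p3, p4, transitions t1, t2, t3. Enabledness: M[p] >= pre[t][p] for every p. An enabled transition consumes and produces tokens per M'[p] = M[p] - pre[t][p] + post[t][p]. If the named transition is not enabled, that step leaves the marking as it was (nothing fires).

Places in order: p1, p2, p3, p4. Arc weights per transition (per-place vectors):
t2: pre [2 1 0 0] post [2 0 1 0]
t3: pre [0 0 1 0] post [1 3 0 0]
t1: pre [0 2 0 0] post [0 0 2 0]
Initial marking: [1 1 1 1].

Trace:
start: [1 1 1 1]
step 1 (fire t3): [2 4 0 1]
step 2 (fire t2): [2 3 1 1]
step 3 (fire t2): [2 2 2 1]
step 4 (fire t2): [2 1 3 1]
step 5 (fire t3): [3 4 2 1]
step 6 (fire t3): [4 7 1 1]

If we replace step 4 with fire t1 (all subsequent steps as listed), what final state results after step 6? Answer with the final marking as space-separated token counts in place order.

4 6 2 1

(re-executing from step 4 with the substitution; state before step 4: [2 2 2 1])
step 4 (fire t1): [2 0 4 1]
step 5 (fire t3): [3 3 3 1]
step 6 (fire t3): [4 6 2 1]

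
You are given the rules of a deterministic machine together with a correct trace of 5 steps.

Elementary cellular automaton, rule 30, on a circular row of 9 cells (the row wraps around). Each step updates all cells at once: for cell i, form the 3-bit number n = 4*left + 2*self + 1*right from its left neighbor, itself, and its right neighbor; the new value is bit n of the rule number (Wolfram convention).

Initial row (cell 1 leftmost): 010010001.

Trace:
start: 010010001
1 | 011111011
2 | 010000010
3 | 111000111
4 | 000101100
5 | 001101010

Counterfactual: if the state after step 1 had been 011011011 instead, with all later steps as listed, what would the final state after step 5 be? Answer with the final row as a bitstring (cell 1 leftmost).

state after step 1 := 011011011
2 | 010010010
3 | 111111111
4 | 000000000
5 | 000000000

000000000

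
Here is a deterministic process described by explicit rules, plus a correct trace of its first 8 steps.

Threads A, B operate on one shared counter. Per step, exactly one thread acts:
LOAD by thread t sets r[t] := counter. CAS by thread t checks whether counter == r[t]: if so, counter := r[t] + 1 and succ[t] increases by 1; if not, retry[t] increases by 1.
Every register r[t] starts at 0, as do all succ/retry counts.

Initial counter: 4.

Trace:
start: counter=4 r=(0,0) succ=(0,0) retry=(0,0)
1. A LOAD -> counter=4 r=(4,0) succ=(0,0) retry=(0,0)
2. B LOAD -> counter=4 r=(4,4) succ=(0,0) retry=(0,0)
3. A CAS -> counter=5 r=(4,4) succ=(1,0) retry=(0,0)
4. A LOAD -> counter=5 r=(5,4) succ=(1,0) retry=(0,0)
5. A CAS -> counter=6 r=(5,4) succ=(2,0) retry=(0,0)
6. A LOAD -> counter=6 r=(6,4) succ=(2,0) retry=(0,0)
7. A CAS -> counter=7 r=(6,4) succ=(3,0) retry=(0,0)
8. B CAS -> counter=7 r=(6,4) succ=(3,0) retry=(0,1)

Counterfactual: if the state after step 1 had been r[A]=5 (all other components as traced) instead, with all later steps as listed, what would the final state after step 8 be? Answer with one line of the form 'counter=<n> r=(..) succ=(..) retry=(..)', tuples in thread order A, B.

counter=6 r=(5,4) succ=(2,0) retry=(1,1)

state after step 1 := counter=4 r=(5,0) succ=(0,0) retry=(0,0)
2. B LOAD -> counter=4 r=(5,4) succ=(0,0) retry=(0,0)
3. A CAS -> counter=4 r=(5,4) succ=(0,0) retry=(1,0)
4. A LOAD -> counter=4 r=(4,4) succ=(0,0) retry=(1,0)
5. A CAS -> counter=5 r=(4,4) succ=(1,0) retry=(1,0)
6. A LOAD -> counter=5 r=(5,4) succ=(1,0) retry=(1,0)
7. A CAS -> counter=6 r=(5,4) succ=(2,0) retry=(1,0)
8. B CAS -> counter=6 r=(5,4) succ=(2,0) retry=(1,1)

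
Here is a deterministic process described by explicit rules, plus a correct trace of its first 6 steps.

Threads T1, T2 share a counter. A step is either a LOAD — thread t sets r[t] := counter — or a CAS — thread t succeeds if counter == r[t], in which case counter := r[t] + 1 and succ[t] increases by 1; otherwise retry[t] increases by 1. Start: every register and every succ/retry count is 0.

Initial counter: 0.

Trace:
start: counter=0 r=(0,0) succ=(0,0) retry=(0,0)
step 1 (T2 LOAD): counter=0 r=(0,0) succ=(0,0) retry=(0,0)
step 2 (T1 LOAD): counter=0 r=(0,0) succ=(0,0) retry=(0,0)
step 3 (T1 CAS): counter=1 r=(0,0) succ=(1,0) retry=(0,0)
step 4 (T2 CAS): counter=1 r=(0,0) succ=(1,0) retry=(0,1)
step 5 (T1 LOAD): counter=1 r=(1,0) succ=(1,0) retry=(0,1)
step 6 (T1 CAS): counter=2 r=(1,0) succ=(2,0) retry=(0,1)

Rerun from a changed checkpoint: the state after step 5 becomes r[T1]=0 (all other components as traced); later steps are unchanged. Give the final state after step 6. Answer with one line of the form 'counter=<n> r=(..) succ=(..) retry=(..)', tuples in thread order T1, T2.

state after step 5 := counter=1 r=(0,0) succ=(1,0) retry=(0,1)
step 6 (T1 CAS): counter=1 r=(0,0) succ=(1,0) retry=(1,1)

counter=1 r=(0,0) succ=(1,0) retry=(1,1)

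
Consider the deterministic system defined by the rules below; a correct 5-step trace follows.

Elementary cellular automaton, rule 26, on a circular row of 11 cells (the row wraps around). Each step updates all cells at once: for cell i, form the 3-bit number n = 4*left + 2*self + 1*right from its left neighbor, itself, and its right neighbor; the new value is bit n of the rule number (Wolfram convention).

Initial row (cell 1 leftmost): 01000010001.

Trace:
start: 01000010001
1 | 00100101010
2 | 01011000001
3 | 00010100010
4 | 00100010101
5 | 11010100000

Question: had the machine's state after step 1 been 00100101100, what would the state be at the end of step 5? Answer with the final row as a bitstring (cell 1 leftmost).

state after step 1 := 00100101100
2 | 01011001010
3 | 10010110001
4 | 01100101011
5 | 01011000010

01011000010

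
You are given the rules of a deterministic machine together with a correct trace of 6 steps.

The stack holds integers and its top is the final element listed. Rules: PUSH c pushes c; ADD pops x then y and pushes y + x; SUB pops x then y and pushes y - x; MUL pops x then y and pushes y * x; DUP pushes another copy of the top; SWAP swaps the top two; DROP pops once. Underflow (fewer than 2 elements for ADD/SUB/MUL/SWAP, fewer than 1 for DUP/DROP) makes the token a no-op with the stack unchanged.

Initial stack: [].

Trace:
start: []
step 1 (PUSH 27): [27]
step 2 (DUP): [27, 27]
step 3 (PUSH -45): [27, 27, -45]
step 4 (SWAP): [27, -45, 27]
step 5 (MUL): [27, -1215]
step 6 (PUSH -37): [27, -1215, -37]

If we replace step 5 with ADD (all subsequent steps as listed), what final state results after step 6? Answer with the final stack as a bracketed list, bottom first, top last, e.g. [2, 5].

[27, -18, -37]

(re-executing from step 5 with the substitution; state before step 5: [27, -45, 27])
step 5 (ADD): [27, -18]
step 6 (PUSH -37): [27, -18, -37]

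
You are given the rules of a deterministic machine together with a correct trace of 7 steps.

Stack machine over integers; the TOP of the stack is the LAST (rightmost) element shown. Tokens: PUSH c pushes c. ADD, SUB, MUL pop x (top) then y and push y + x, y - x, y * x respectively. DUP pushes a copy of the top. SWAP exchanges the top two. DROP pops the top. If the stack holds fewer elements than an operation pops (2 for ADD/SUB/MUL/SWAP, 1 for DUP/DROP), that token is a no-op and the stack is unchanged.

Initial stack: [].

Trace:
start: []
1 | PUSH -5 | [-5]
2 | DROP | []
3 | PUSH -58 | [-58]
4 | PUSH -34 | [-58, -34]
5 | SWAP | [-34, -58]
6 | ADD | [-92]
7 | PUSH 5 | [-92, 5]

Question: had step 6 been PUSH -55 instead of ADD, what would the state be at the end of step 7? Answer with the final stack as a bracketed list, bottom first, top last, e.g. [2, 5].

[-34, -58, -55, 5]

(re-executing from step 6 with the substitution; state before step 6: [-34, -58])
6 | PUSH -55 | [-34, -58, -55]
7 | PUSH 5 | [-34, -58, -55, 5]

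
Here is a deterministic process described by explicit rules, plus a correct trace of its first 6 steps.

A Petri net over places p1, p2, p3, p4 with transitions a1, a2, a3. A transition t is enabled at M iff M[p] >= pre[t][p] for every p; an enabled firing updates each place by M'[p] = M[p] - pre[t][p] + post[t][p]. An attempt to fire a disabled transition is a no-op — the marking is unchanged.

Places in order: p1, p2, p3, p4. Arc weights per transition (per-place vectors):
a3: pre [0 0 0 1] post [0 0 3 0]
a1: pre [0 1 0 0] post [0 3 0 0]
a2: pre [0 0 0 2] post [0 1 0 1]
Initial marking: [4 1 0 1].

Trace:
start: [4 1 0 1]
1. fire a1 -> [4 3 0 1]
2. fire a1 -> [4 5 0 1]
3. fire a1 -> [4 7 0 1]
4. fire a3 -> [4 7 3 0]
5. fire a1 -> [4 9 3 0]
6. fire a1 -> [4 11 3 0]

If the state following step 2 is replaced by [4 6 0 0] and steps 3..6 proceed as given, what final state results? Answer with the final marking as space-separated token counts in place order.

state after step 2 := [4 6 0 0]
3. fire a1 -> [4 8 0 0]
4. fire a3 -> [4 8 0 0]
5. fire a1 -> [4 10 0 0]
6. fire a1 -> [4 12 0 0]

4 12 0 0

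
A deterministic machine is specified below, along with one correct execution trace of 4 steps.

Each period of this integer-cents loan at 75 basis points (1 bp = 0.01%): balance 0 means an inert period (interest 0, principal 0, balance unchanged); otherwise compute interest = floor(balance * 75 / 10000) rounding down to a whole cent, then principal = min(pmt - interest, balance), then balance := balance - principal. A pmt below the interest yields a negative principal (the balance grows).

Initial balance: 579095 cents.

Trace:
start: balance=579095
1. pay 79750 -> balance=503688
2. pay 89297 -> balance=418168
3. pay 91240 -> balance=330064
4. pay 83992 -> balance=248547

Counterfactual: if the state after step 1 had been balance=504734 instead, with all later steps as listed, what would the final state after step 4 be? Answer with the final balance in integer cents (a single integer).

state after step 1 := balance=504734
2. pay 89297 -> balance=419222
3. pay 91240 -> balance=331126
4. pay 83992 -> balance=249617

249617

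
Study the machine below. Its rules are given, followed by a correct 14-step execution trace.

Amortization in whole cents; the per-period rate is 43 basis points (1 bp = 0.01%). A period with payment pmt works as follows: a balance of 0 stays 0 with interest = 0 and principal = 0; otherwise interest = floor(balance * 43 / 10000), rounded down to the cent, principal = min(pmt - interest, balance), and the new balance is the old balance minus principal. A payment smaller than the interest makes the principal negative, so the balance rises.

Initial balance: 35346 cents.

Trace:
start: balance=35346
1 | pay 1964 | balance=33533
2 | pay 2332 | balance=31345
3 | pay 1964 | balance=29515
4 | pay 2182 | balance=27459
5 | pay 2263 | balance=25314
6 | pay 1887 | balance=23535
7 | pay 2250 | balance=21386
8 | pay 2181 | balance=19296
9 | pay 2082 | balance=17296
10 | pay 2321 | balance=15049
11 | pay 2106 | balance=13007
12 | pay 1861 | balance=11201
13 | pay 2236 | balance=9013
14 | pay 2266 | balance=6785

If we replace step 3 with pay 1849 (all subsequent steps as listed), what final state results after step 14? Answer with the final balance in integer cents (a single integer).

(re-executing from step 3 with the substitution; state before step 3: balance=31345)
3 | pay 1849 | balance=29630
4 | pay 2182 | balance=27575
5 | pay 2263 | balance=25430
6 | pay 1887 | balance=23652
7 | pay 2250 | balance=21503
8 | pay 2181 | balance=19414
9 | pay 2082 | balance=17415
10 | pay 2321 | balance=15168
11 | pay 2106 | balance=13127
12 | pay 1861 | balance=11322
13 | pay 2236 | balance=9134
14 | pay 2266 | balance=6907

6907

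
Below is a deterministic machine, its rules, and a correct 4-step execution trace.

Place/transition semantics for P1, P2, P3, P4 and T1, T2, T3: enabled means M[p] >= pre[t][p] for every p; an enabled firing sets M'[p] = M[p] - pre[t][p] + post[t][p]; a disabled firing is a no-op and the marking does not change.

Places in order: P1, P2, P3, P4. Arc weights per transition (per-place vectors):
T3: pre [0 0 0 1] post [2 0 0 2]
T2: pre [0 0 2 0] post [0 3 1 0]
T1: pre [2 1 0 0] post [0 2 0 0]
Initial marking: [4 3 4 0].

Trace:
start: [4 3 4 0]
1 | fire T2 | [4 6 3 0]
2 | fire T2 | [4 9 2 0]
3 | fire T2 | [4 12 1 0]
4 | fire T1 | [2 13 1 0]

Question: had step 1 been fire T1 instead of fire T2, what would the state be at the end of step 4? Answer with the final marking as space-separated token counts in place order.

0 11 2 0

(re-executing from step 1 with the substitution; state before step 1: [4 3 4 0])
1 | fire T1 | [2 4 4 0]
2 | fire T2 | [2 7 3 0]
3 | fire T2 | [2 10 2 0]
4 | fire T1 | [0 11 2 0]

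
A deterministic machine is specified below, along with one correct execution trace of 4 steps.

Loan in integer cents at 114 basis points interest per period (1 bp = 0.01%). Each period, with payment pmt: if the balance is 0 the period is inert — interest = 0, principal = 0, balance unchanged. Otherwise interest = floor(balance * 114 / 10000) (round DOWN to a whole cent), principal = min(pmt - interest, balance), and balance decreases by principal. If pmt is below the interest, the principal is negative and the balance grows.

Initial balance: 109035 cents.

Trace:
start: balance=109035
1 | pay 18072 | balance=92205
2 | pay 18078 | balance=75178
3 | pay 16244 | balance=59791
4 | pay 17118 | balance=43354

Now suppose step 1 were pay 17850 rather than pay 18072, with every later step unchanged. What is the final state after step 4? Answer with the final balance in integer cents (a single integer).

(re-executing from step 1 with the substitution; state before step 1: balance=109035)
1 | pay 17850 | balance=92427
2 | pay 18078 | balance=75402
3 | pay 16244 | balance=60017
4 | pay 17118 | balance=43583

43583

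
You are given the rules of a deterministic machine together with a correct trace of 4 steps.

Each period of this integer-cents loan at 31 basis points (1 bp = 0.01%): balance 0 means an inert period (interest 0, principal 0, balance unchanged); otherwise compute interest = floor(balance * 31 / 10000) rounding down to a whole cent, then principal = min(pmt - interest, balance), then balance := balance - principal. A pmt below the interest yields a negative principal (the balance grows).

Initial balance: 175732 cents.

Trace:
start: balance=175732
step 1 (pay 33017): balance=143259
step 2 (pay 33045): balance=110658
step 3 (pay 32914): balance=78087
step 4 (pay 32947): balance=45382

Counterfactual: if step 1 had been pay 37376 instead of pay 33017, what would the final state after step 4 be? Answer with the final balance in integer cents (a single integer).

40981

(re-executing from step 1 with the substitution; state before step 1: balance=175732)
step 1 (pay 37376): balance=138900
step 2 (pay 33045): balance=106285
step 3 (pay 32914): balance=73700
step 4 (pay 32947): balance=40981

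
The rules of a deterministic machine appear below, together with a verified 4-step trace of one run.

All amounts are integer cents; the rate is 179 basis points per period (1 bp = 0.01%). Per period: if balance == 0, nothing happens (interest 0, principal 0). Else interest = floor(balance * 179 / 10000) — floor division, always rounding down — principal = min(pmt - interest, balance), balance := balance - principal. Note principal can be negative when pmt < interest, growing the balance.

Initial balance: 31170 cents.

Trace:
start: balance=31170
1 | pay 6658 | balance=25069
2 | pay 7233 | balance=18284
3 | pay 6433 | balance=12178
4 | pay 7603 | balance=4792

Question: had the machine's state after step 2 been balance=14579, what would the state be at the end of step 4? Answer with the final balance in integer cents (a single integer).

state after step 2 := balance=14579
3 | pay 6433 | balance=8406
4 | pay 7603 | balance=953

953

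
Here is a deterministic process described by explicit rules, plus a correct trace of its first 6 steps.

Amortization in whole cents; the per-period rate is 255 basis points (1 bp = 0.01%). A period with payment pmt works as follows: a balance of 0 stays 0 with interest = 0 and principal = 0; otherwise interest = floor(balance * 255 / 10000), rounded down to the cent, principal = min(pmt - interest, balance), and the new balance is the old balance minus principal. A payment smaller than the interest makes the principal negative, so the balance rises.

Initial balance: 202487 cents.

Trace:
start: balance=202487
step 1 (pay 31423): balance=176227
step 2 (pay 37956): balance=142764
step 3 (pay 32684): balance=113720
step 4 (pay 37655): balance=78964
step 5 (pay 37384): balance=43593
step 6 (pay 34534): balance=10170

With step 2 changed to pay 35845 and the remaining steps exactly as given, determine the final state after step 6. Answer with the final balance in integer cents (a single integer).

(re-executing from step 2 with the substitution; state before step 2: balance=176227)
step 2 (pay 35845): balance=144875
step 3 (pay 32684): balance=115885
step 4 (pay 37655): balance=81185
step 5 (pay 37384): balance=45871
step 6 (pay 34534): balance=12506

12506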